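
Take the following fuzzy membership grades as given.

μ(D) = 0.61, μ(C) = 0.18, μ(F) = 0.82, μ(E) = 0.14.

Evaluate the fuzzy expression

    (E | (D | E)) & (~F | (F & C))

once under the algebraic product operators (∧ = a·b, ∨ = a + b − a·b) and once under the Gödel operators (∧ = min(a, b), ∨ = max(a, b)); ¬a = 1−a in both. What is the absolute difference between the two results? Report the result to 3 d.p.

Under algebraic product:
  D | E = a + b − a·b on (0.6100, 0.1400) = 0.6646
  E | (D | E) = a + b − a·b on (0.1400, 0.6646) = 0.7116
  ~F = 1 − 0.8200 = 0.1800
  F & C = a·b on (0.8200, 0.1800) = 0.1476
  ~F | (F & C) = a + b − a·b on (0.1800, 0.1476) = 0.3010
  (E | (D | E)) & (~F | (F & C)) = a·b on (0.7116, 0.3010) = 0.2142
  → value = 0.2142
Under Gödel:
  D | E = max(a, b) on (0.61, 0.14) = 0.61
  E | (D | E) = max(a, b) on (0.14, 0.61) = 0.61
  ~F = 1 − 0.82 = 0.18
  F & C = min(a, b) on (0.82, 0.18) = 0.18
  ~F | (F & C) = max(a, b) on (0.18, 0.18) = 0.18
  (E | (D | E)) & (~F | (F & C)) = min(a, b) on (0.61, 0.18) = 0.18
  → value = 0.1800
|0.2142 − 0.1800| = 0.034

0.034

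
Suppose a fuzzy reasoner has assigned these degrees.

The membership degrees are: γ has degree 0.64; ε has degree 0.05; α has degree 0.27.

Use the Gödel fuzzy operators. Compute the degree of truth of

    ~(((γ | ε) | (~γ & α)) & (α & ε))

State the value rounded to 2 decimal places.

γ | ε = max(a, b) on (0.64, 0.05) = 0.64
~γ = 1 − 0.64 = 0.36
~γ & α = min(a, b) on (0.36, 0.27) = 0.27
(γ | ε) | (~γ & α) = max(a, b) on (0.64, 0.27) = 0.64
α & ε = min(a, b) on (0.27, 0.05) = 0.05
((γ | ε) | (~γ & α)) & (α & ε) = min(a, b) on (0.64, 0.05) = 0.05
~(((γ | ε) | (~γ & α)) & (α & ε)) = 1 − 0.05 = 0.95

0.95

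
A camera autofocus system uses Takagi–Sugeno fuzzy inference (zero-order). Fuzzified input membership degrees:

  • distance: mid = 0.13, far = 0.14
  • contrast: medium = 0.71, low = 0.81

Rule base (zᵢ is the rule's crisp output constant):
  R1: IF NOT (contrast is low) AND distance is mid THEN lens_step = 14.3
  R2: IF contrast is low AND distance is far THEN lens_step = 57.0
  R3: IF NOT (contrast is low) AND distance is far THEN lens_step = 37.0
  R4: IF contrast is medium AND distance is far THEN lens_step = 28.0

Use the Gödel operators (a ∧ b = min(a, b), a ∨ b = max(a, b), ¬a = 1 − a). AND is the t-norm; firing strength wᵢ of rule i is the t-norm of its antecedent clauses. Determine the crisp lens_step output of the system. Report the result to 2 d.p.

34.43

R1 (z=14.3): ¬low=1−0.81=0.19, mid=0.13; AND[min(a, b)] → w = 0.13
R2 (z=57.0): low=0.81, far=0.14; AND[min(a, b)] → w = 0.14
R3 (z=37.0): ¬low=1−0.81=0.19, far=0.14; AND[min(a, b)] → w = 0.14
R4 (z=28.0): medium=0.71, far=0.14; AND[min(a, b)] → w = 0.14
Weighted average = (0.13·14.3 + 0.14·57.0 + 0.14·37.0 + 0.14·28.0) / (0.13 + 0.14 + 0.14 + 0.14)
  = 18.9390 / 0.5500 = 34.43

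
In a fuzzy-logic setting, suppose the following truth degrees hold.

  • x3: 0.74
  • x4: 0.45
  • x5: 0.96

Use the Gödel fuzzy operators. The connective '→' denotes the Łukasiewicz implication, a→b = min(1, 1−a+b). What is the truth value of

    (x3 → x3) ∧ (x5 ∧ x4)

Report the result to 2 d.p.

x3 → x3  [Łukasiewicz: min(1, 1−a+b)] with a=0.74, b=0.74 → 1.00
x5 ∧ x4 = min(a, b) on (0.96, 0.45) = 0.45
(x3 → x3) ∧ (x5 ∧ x4) = min(a, b) on (1.00, 0.45) = 0.45

0.45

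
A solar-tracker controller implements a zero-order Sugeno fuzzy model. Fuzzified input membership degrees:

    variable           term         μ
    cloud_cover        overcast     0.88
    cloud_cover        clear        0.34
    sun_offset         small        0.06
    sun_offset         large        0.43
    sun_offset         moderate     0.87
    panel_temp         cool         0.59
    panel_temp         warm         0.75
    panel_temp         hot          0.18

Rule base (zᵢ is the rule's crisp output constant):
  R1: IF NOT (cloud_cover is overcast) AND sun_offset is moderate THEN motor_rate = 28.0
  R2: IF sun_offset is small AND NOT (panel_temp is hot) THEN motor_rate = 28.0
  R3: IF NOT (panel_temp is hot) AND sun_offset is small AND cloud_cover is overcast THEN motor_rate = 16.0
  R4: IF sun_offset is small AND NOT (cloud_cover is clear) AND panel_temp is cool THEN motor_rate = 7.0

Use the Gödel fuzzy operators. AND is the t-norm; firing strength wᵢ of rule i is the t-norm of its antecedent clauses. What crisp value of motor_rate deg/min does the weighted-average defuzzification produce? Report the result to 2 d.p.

R1 (z=28.0): ¬overcast=1−0.88=0.12, moderate=0.87; AND[min(a, b)] → w = 0.12
R2 (z=28.0): small=0.06, ¬hot=1−0.18=0.82; AND[min(a, b)] → w = 0.06
R3 (z=16.0): ¬hot=1−0.18=0.82, small=0.06, overcast=0.88; AND[min(a, b)] → w = 0.06
R4 (z=7.0): small=0.06, ¬clear=1−0.34=0.66, cool=0.59; AND[min(a, b)] → w = 0.06
Weighted average = (0.12·28.0 + 0.06·28.0 + 0.06·16.0 + 0.06·7.0) / (0.12 + 0.06 + 0.06 + 0.06)
  = 6.4200 / 0.3000 = 21.40

21.40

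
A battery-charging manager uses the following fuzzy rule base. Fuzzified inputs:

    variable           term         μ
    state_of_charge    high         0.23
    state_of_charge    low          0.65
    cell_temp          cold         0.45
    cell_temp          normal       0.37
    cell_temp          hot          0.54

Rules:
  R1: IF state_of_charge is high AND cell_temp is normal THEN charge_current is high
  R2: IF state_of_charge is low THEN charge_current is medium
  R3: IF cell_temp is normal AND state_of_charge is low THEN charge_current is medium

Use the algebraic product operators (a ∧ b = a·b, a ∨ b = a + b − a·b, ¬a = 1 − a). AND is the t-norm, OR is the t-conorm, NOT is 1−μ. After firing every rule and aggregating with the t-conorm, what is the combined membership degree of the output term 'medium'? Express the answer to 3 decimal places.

R1: high=0.23, normal=0.37; AND[a·b] → w = 0.0851
R2: low=0.65 → w = 0.6500
R3: normal=0.37, low=0.65; AND[a·b] → w = 0.2405
Rules with consequent 'medium': {R2, R3} → strengths 0.6500, 0.2405
Aggregate via t-conorm [a + b − a·b]: 0.7342

0.734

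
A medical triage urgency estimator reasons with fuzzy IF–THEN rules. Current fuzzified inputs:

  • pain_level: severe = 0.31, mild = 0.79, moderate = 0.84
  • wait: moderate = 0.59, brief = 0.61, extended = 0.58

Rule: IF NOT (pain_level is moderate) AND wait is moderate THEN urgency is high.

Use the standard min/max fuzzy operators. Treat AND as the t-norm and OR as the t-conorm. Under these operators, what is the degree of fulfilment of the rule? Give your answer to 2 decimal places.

0.16

firing strength: ¬moderate=1−0.84=0.16, moderate=0.59; AND[min(a, b)] → w = 0.16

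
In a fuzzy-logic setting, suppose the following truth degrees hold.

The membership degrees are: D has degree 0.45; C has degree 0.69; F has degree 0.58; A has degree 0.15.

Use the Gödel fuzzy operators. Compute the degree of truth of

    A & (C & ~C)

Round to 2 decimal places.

~C = 1 − 0.69 = 0.31
C & ~C = min(a, b) on (0.69, 0.31) = 0.31
A & (C & ~C) = min(a, b) on (0.15, 0.31) = 0.15

0.15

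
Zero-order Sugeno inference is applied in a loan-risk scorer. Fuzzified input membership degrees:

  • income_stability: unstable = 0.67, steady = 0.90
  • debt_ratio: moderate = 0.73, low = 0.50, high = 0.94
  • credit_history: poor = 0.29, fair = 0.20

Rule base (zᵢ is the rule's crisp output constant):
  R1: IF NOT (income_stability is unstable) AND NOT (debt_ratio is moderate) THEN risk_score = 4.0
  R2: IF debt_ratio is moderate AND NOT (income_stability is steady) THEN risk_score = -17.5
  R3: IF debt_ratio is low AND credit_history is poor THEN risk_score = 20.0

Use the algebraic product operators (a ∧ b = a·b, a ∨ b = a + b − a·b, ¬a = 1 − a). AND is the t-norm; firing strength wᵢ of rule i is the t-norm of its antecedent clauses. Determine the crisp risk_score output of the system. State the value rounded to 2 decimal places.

R1 (z=4.0): ¬unstable=1−0.67=0.33, ¬moderate=1−0.73=0.27; AND[a·b] → w = 0.0891
R2 (z=-17.5): moderate=0.73, ¬steady=1−0.90=0.10; AND[a·b] → w = 0.0730
R3 (z=20.0): low=0.50, poor=0.29; AND[a·b] → w = 0.1450
Weighted average = (0.0891·4.0 + 0.0730·-17.5 + 0.1450·20.0) / (0.0891 + 0.0730 + 0.1450)
  = 1.9789 / 0.3071 = 6.44

6.44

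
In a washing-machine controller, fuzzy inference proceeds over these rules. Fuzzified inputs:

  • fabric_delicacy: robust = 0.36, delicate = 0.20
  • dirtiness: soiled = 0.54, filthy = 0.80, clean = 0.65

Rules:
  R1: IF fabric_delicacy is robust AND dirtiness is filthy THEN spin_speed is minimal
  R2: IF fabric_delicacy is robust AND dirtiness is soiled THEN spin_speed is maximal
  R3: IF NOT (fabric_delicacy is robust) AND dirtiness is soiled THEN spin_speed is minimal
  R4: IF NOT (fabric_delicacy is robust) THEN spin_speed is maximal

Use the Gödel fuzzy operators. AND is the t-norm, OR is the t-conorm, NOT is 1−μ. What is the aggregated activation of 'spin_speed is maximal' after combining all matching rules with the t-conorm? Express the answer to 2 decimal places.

R1: robust=0.36, filthy=0.80; AND[min(a, b)] → w = 0.36
R2: robust=0.36, soiled=0.54; AND[min(a, b)] → w = 0.36
R3: ¬robust=1−0.36=0.64, soiled=0.54; AND[min(a, b)] → w = 0.54
R4: ¬robust=1−0.36=0.64 → w = 0.64
Rules with consequent 'maximal': {R2, R4} → strengths 0.36, 0.64
Aggregate via t-conorm [max(a, b)]: 0.64

0.64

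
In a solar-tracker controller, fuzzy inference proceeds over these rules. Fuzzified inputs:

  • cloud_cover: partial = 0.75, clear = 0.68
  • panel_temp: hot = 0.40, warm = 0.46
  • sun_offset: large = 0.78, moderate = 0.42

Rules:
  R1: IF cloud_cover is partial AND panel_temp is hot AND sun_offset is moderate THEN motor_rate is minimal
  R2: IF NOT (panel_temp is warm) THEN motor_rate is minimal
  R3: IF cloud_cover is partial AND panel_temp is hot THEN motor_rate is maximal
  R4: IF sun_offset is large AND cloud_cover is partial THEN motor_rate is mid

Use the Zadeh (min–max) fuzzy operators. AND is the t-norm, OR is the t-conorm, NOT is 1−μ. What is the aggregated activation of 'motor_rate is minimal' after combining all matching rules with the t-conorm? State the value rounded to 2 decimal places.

0.54

R1: partial=0.75, hot=0.40, moderate=0.42; AND[min(a, b)] → w = 0.40
R2: ¬warm=1−0.46=0.54 → w = 0.54
R3: partial=0.75, hot=0.40; AND[min(a, b)] → w = 0.40
R4: large=0.78, partial=0.75; AND[min(a, b)] → w = 0.75
Rules with consequent 'minimal': {R1, R2} → strengths 0.40, 0.54
Aggregate via t-conorm [max(a, b)]: 0.54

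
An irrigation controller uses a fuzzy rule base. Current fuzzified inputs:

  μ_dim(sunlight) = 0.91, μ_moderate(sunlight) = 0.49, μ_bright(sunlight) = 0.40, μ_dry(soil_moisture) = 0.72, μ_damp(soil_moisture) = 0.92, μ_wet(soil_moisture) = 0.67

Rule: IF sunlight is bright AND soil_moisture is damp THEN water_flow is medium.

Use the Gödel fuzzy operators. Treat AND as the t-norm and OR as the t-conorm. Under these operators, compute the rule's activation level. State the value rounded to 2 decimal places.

0.40

firing strength: bright=0.40, damp=0.92; AND[min(a, b)] → w = 0.40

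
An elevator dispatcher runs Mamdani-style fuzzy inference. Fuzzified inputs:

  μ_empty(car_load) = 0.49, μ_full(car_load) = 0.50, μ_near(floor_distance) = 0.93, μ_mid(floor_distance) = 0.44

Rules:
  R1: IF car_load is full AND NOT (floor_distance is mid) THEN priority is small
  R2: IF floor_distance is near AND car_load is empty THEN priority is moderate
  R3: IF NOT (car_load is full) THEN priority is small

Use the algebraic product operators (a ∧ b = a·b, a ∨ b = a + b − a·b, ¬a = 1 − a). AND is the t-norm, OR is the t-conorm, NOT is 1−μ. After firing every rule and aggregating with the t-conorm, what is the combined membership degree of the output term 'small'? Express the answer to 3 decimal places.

0.640

R1: full=0.50, ¬mid=1−0.44=0.56; AND[a·b] → w = 0.2800
R2: near=0.93, empty=0.49; AND[a·b] → w = 0.4557
R3: ¬full=1−0.50=0.50 → w = 0.5000
Rules with consequent 'small': {R1, R3} → strengths 0.2800, 0.5000
Aggregate via t-conorm [a + b − a·b]: 0.6400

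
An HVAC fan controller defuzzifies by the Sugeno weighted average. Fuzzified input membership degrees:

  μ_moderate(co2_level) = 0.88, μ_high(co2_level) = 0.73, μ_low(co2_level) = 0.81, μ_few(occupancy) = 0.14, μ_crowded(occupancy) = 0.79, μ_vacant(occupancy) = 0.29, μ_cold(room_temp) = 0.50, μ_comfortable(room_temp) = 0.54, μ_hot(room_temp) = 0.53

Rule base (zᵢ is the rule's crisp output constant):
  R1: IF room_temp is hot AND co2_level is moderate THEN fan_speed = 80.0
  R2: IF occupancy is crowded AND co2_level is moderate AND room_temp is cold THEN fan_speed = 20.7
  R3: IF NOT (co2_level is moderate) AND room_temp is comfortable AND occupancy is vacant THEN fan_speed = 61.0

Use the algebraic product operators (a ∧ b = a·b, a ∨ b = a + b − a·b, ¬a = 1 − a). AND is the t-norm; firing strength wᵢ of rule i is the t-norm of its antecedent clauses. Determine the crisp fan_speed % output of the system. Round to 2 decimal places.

54.82

R1 (z=80.0): hot=0.53, moderate=0.88; AND[a·b] → w = 0.4664
R2 (z=20.7): crowded=0.79, moderate=0.88, cold=0.50; AND[a·b] → w = 0.3476
R3 (z=61.0): ¬moderate=1−0.88=0.12, comfortable=0.54, vacant=0.29; AND[a·b] → w = 0.0188
Weighted average = (0.4664·80.0 + 0.3476·20.7 + 0.0188·61.0) / (0.4664 + 0.3476 + 0.0188)
  = 45.6536 / 0.8328 = 54.82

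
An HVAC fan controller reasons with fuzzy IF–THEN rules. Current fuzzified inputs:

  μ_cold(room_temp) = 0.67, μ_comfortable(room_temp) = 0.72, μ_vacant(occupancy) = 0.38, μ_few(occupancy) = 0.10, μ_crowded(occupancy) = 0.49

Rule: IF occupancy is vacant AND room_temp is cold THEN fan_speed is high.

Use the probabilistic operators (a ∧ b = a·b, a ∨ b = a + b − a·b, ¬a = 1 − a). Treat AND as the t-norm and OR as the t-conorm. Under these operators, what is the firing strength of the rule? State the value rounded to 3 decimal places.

0.255

firing strength: vacant=0.38, cold=0.67; AND[a·b] → w = 0.2546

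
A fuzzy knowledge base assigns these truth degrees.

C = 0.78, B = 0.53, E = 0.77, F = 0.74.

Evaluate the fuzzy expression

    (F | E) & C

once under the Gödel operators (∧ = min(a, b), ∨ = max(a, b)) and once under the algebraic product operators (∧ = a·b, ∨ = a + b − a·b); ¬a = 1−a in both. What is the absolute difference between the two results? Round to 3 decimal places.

Under Gödel:
  F | E = max(a, b) on (0.74, 0.77) = 0.77
  (F | E) & C = min(a, b) on (0.77, 0.78) = 0.77
  → value = 0.7700
Under algebraic product:
  F | E = a + b − a·b on (0.7400, 0.7700) = 0.9402
  (F | E) & C = a·b on (0.9402, 0.7800) = 0.7334
  → value = 0.7334
|0.7700 − 0.7334| = 0.037

0.037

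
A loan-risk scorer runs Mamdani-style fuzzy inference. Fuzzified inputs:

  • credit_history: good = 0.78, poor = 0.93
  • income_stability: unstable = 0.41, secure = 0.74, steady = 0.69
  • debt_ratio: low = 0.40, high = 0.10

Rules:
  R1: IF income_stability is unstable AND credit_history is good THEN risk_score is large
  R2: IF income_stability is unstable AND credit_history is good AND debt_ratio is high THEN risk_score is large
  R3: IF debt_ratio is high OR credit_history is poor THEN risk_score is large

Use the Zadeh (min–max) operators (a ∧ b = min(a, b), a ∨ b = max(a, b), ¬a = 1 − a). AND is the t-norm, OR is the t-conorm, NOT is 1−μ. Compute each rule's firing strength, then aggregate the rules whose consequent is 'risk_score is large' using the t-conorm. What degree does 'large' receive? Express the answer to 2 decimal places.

0.93

R1: unstable=0.41, good=0.78; AND[min(a, b)] → w = 0.41
R2: unstable=0.41, good=0.78, high=0.10; AND[min(a, b)] → w = 0.10
R3: high=0.10, poor=0.93; OR[max(a, b)] → w = 0.93
Rules with consequent 'large': {R1, R2, R3} → strengths 0.41, 0.10, 0.93
Aggregate via t-conorm [max(a, b)]: 0.93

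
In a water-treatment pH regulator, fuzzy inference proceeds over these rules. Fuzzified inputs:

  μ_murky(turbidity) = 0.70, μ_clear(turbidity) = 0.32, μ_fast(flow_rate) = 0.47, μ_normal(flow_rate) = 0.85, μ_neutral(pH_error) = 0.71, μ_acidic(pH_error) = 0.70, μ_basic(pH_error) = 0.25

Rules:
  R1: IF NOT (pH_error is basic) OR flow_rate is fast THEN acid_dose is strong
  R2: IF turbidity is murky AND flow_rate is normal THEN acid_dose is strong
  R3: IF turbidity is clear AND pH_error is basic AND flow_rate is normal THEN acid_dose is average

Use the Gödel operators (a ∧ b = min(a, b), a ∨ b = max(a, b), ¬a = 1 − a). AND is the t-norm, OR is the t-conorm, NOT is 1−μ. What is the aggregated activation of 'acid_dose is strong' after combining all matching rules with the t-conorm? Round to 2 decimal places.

R1: ¬basic=1−0.25=0.75, fast=0.47; OR[max(a, b)] → w = 0.75
R2: murky=0.70, normal=0.85; AND[min(a, b)] → w = 0.70
R3: clear=0.32, basic=0.25, normal=0.85; AND[min(a, b)] → w = 0.25
Rules with consequent 'strong': {R1, R2} → strengths 0.75, 0.70
Aggregate via t-conorm [max(a, b)]: 0.75

0.75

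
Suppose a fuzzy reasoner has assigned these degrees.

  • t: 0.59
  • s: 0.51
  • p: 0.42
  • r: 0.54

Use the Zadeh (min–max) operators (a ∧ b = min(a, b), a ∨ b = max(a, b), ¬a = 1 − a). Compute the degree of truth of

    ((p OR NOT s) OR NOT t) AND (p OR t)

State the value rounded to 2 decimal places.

0.49

NOT s = 1 − 0.51 = 0.49
p OR NOT s = max(a, b) on (0.42, 0.49) = 0.49
NOT t = 1 − 0.59 = 0.41
(p OR NOT s) OR NOT t = max(a, b) on (0.49, 0.41) = 0.49
p OR t = max(a, b) on (0.42, 0.59) = 0.59
((p OR NOT s) OR NOT t) AND (p OR t) = min(a, b) on (0.49, 0.59) = 0.49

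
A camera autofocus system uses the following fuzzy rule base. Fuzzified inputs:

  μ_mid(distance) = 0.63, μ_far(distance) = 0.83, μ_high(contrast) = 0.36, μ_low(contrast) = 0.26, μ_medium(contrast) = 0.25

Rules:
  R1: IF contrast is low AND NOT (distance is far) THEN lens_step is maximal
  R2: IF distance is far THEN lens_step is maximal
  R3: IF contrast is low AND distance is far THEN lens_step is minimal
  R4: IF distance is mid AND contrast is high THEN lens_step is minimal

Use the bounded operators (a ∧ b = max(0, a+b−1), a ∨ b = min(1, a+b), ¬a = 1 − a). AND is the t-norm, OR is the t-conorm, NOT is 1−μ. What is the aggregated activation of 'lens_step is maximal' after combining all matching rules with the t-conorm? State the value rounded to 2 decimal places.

0.83

R1: low=0.26, ¬far=1−0.83=0.17; AND[max(0, a+b−1)] → w = 0.00
R2: far=0.83 → w = 0.83
R3: low=0.26, far=0.83; AND[max(0, a+b−1)] → w = 0.09
R4: mid=0.63, high=0.36; AND[max(0, a+b−1)] → w = 0.00
Rules with consequent 'maximal': {R1, R2} → strengths 0.00, 0.83
Aggregate via t-conorm [min(1, a+b)]: 0.83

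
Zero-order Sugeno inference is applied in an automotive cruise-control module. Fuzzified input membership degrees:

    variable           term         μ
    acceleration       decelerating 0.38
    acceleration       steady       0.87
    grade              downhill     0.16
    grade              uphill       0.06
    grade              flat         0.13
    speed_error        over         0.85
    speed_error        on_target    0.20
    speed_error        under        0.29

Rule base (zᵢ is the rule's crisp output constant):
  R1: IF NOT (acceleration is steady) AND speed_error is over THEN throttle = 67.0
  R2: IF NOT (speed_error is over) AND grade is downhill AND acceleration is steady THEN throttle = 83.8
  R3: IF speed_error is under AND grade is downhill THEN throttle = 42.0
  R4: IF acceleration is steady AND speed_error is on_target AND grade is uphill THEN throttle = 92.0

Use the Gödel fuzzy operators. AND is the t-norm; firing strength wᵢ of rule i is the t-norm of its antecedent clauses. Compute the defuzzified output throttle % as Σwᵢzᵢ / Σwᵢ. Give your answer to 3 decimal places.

R1 (z=67.0): ¬steady=1−0.87=0.13, over=0.85; AND[min(a, b)] → w = 0.13
R2 (z=83.8): ¬over=1−0.85=0.15, downhill=0.16, steady=0.87; AND[min(a, b)] → w = 0.15
R3 (z=42.0): under=0.29, downhill=0.16; AND[min(a, b)] → w = 0.16
R4 (z=92.0): steady=0.87, on_target=0.20, uphill=0.06; AND[min(a, b)] → w = 0.06
Weighted average = (0.13·67.0 + 0.15·83.8 + 0.16·42.0 + 0.06·92.0) / (0.13 + 0.15 + 0.16 + 0.06)
  = 33.5200 / 0.5000 = 67.040

67.040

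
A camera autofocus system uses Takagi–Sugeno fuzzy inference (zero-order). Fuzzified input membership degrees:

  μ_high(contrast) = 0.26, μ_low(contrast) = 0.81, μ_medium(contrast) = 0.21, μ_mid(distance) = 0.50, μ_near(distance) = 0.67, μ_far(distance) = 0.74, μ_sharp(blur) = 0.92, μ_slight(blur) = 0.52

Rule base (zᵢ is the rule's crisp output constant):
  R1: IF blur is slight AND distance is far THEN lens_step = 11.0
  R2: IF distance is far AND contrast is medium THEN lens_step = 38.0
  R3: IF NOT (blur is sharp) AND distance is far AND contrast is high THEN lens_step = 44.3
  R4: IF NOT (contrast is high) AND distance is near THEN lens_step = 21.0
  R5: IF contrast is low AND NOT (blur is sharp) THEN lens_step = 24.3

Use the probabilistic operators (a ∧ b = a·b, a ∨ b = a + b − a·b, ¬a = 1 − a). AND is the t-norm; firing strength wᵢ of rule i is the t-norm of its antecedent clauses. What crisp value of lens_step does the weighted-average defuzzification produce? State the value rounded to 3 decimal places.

R1 (z=11.0): slight=0.52, far=0.74; AND[a·b] → w = 0.3848
R2 (z=38.0): far=0.74, medium=0.21; AND[a·b] → w = 0.1554
R3 (z=44.3): ¬sharp=1−0.92=0.08, far=0.74, high=0.26; AND[a·b] → w = 0.0154
R4 (z=21.0): ¬high=1−0.26=0.74, near=0.67; AND[a·b] → w = 0.4958
R5 (z=24.3): low=0.81, ¬sharp=1−0.92=0.08; AND[a·b] → w = 0.0648
Weighted average = (0.3848·11.0 + 0.1554·38.0 + 0.0154·44.3 + 0.4958·21.0 + 0.0648·24.3) / (0.3848 + 0.1554 + 0.0154 + 0.4958 + 0.0648)
  = 22.8063 / 1.1162 = 20.432

20.432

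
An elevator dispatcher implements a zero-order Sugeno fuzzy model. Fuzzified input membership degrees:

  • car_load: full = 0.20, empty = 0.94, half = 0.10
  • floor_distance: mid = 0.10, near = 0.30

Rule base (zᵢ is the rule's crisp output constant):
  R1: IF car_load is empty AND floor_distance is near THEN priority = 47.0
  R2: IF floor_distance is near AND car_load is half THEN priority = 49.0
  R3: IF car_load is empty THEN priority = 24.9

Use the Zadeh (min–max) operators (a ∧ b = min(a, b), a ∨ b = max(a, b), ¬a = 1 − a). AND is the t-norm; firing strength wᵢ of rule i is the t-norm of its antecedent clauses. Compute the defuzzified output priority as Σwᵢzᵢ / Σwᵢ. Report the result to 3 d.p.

31.646

R1 (z=47.0): empty=0.94, near=0.30; AND[min(a, b)] → w = 0.30
R2 (z=49.0): near=0.30, half=0.10; AND[min(a, b)] → w = 0.10
R3 (z=24.9): empty=0.94 → w = 0.94
Weighted average = (0.30·47.0 + 0.10·49.0 + 0.94·24.9) / (0.30 + 0.10 + 0.94)
  = 42.4060 / 1.3400 = 31.646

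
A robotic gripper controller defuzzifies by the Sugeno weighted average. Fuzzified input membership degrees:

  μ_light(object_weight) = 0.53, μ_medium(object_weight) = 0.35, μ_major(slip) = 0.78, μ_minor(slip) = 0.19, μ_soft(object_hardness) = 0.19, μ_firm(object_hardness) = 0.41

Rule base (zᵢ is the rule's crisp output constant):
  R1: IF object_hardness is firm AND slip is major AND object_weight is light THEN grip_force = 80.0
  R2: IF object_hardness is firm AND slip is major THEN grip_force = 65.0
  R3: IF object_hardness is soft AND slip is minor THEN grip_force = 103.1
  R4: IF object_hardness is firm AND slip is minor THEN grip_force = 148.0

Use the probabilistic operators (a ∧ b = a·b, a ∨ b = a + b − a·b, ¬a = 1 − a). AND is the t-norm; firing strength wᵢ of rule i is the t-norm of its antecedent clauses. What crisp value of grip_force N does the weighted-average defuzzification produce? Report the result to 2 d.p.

82.21

R1 (z=80.0): firm=0.41, major=0.78, light=0.53; AND[a·b] → w = 0.1695
R2 (z=65.0): firm=0.41, major=0.78; AND[a·b] → w = 0.3198
R3 (z=103.1): soft=0.19, minor=0.19; AND[a·b] → w = 0.0361
R4 (z=148.0): firm=0.41, minor=0.19; AND[a·b] → w = 0.0779
Weighted average = (0.1695·80.0 + 0.3198·65.0 + 0.0361·103.1 + 0.0779·148.0) / (0.1695 + 0.3198 + 0.0361 + 0.0779)
  = 49.5976 / 0.6033 = 82.21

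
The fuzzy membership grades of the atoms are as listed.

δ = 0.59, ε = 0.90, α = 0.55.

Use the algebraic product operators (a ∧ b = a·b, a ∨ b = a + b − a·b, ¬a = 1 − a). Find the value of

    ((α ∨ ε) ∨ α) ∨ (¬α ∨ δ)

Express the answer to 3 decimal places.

0.995

α ∨ ε = a + b − a·b on (0.5500, 0.9000) = 0.9550
(α ∨ ε) ∨ α = a + b − a·b on (0.9550, 0.5500) = 0.9798
¬α = 1 − 0.5500 = 0.4500
¬α ∨ δ = a + b − a·b on (0.4500, 0.5900) = 0.7745
((α ∨ ε) ∨ α) ∨ (¬α ∨ δ) = a + b − a·b on (0.9798, 0.7745) = 0.9954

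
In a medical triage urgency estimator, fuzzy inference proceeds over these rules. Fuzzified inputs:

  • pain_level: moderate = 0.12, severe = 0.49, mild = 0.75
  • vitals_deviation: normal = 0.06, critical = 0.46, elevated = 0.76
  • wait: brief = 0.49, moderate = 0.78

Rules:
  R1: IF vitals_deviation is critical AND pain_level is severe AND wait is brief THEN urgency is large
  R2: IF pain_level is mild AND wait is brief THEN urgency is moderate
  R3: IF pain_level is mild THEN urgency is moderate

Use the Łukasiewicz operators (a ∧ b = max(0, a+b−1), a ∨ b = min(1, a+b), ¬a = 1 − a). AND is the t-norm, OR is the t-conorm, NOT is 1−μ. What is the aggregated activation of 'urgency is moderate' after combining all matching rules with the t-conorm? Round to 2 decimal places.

R1: critical=0.46, severe=0.49, brief=0.49; AND[max(0, a+b−1)] → w = 0.00
R2: mild=0.75, brief=0.49; AND[max(0, a+b−1)] → w = 0.24
R3: mild=0.75 → w = 0.75
Rules with consequent 'moderate': {R2, R3} → strengths 0.24, 0.75
Aggregate via t-conorm [min(1, a+b)]: 0.99

0.99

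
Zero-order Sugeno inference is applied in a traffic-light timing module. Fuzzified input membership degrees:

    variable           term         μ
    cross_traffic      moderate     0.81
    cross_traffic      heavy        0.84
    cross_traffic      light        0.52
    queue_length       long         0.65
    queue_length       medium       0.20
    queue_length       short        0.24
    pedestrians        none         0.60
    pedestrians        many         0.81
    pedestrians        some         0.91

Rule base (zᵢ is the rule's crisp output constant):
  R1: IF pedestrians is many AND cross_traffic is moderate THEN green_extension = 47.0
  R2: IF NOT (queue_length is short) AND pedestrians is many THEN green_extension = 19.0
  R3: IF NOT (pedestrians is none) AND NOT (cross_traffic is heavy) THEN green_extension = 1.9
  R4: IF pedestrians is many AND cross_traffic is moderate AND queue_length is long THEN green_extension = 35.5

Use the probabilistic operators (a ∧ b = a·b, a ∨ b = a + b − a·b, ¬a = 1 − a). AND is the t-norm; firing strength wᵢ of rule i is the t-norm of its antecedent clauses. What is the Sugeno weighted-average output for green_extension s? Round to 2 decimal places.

32.80

R1 (z=47.0): many=0.81, moderate=0.81; AND[a·b] → w = 0.6561
R2 (z=19.0): ¬short=1−0.24=0.76, many=0.81; AND[a·b] → w = 0.6156
R3 (z=1.9): ¬none=1−0.60=0.40, ¬heavy=1−0.84=0.16; AND[a·b] → w = 0.0640
R4 (z=35.5): many=0.81, moderate=0.81, long=0.65; AND[a·b] → w = 0.4265
Weighted average = (0.6561·47.0 + 0.6156·19.0 + 0.0640·1.9 + 0.4265·35.5) / (0.6561 + 0.6156 + 0.0640 + 0.4265)
  = 57.7942 / 1.7622 = 32.80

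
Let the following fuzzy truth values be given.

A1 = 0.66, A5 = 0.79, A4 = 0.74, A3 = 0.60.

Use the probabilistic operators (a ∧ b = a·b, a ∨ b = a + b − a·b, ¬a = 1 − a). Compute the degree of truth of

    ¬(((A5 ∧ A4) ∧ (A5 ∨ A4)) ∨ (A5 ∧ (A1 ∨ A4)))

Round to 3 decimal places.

A5 ∧ A4 = a·b on (0.7900, 0.7400) = 0.5846
A5 ∨ A4 = a + b − a·b on (0.7900, 0.7400) = 0.9454
(A5 ∧ A4) ∧ (A5 ∨ A4) = a·b on (0.5846, 0.9454) = 0.5527
A1 ∨ A4 = a + b − a·b on (0.6600, 0.7400) = 0.9116
A5 ∧ (A1 ∨ A4) = a·b on (0.7900, 0.9116) = 0.7202
((A5 ∧ A4) ∧ (A5 ∨ A4)) ∨ (A5 ∧ (A1 ∨ A4)) = a + b − a·b on (0.5527, 0.7202) = 0.8748
¬(((A5 ∧ A4) ∧ (A5 ∨ A4)) ∨ (A5 ∧ (A1 ∨ A4))) = 1 − 0.8748 = 0.1252

0.125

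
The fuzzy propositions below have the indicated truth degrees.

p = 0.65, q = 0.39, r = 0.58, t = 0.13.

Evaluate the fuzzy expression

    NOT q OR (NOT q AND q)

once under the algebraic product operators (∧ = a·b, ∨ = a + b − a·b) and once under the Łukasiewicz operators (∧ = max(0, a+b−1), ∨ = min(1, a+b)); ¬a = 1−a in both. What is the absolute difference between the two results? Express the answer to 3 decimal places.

Under algebraic product:
  NOT q = 1 − 0.3900 = 0.6100
  NOT q = 1 − 0.3900 = 0.6100
  NOT q AND q = a·b on (0.6100, 0.3900) = 0.2379
  NOT q OR (NOT q AND q) = a + b − a·b on (0.6100, 0.2379) = 0.7028
  → value = 0.7028
Under Łukasiewicz:
  NOT q = 1 − 0.39 = 0.61
  NOT q = 1 − 0.39 = 0.61
  NOT q AND q = max(0, a+b−1) on (0.61, 0.39) = 0.00
  NOT q OR (NOT q AND q) = min(1, a+b) on (0.61, 0.00) = 0.61
  → value = 0.6100
|0.7028 − 0.6100| = 0.093

0.093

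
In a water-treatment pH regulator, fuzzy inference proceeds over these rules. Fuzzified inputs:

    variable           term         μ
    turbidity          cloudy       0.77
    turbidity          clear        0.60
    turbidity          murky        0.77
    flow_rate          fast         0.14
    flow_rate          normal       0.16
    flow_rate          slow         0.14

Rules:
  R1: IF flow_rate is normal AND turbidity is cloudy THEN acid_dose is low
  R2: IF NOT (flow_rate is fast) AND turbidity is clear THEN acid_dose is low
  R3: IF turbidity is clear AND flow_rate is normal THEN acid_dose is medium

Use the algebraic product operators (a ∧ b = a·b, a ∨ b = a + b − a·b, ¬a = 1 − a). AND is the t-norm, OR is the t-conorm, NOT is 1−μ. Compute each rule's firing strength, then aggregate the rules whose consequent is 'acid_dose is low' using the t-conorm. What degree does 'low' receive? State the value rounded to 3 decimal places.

0.576

R1: normal=0.16, cloudy=0.77; AND[a·b] → w = 0.1232
R2: ¬fast=1−0.14=0.86, clear=0.60; AND[a·b] → w = 0.5160
R3: clear=0.60, normal=0.16; AND[a·b] → w = 0.0960
Rules with consequent 'low': {R1, R2} → strengths 0.1232, 0.5160
Aggregate via t-conorm [a + b − a·b]: 0.5756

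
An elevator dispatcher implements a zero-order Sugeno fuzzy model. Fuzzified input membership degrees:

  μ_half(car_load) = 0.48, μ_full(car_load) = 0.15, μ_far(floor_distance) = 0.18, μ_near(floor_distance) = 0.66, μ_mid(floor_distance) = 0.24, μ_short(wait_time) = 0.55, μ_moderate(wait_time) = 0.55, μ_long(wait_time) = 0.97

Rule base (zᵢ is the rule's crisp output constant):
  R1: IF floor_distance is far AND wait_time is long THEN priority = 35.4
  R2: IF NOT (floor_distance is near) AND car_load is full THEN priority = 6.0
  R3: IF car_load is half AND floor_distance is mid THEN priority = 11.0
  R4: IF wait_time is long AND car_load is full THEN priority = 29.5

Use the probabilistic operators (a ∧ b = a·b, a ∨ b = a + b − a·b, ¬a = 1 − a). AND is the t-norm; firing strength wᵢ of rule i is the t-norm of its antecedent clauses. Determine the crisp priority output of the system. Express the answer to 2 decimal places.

24.77

R1 (z=35.4): far=0.18, long=0.97; AND[a·b] → w = 0.1746
R2 (z=6.0): ¬near=1−0.66=0.34, full=0.15; AND[a·b] → w = 0.0510
R3 (z=11.0): half=0.48, mid=0.24; AND[a·b] → w = 0.1152
R4 (z=29.5): long=0.97, full=0.15; AND[a·b] → w = 0.1455
Weighted average = (0.1746·35.4 + 0.0510·6.0 + 0.1152·11.0 + 0.1455·29.5) / (0.1746 + 0.0510 + 0.1152 + 0.1455)
  = 12.0463 / 0.4863 = 24.77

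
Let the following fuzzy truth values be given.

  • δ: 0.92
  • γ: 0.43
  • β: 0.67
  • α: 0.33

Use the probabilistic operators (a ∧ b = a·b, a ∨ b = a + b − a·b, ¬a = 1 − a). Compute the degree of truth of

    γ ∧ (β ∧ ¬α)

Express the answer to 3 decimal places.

0.193

¬α = 1 − 0.3300 = 0.6700
β ∧ ¬α = a·b on (0.6700, 0.6700) = 0.4489
γ ∧ (β ∧ ¬α) = a·b on (0.4300, 0.4489) = 0.1930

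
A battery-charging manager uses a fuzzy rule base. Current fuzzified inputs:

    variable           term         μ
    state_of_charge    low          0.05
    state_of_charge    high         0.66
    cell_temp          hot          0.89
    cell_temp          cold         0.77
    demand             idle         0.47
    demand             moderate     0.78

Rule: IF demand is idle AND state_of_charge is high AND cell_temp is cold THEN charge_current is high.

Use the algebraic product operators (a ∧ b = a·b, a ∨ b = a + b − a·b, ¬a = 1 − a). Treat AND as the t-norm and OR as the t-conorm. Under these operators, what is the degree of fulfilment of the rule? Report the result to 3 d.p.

firing strength: idle=0.47, high=0.66, cold=0.77; AND[a·b] → w = 0.2389

0.239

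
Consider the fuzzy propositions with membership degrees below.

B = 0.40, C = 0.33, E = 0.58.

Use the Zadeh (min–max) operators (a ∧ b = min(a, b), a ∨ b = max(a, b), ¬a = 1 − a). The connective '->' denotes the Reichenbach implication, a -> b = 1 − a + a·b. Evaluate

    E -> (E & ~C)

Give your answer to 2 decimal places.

~C = 1 − 0.33 = 0.67
E & ~C = min(a, b) on (0.58, 0.67) = 0.58
E -> (E & ~C)  [Reichenbach: 1 − a + a·b] with a=0.58, b=0.58 → 0.76

0.76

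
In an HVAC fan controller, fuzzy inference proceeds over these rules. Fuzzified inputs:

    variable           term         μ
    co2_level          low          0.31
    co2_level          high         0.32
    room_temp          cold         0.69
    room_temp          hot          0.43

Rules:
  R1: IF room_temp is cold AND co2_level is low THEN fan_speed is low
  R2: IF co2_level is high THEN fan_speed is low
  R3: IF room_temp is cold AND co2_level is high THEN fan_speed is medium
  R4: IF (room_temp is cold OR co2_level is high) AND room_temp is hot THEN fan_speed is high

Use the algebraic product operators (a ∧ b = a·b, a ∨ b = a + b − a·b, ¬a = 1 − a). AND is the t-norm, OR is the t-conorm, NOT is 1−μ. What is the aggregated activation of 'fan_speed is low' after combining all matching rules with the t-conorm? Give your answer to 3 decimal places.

0.465

R1: cold=0.69, low=0.31; AND[a·b] → w = 0.2139
R2: high=0.32 → w = 0.3200
R3: cold=0.69, high=0.32; AND[a·b] → w = 0.2208
R4: (cold=0.69 OR high=0.32) = 0.7892; AND[a·b] with hot=0.43 → w = 0.3394
Rules with consequent 'low': {R1, R2} → strengths 0.2139, 0.3200
Aggregate via t-conorm [a + b − a·b]: 0.4655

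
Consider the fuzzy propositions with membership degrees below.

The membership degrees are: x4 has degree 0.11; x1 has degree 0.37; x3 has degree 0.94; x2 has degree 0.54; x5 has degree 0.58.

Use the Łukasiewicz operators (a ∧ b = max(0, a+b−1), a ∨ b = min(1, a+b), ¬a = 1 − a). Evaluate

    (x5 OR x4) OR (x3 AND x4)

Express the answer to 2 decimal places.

x5 OR x4 = min(1, a+b) on (0.58, 0.11) = 0.69
x3 AND x4 = max(0, a+b−1) on (0.94, 0.11) = 0.05
(x5 OR x4) OR (x3 AND x4) = min(1, a+b) on (0.69, 0.05) = 0.74

0.74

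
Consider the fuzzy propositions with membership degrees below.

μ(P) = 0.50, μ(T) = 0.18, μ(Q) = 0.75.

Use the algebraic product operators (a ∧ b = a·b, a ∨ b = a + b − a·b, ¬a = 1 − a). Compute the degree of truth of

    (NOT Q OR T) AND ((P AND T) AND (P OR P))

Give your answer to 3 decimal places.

NOT Q = 1 − 0.7500 = 0.2500
NOT Q OR T = a + b − a·b on (0.2500, 0.1800) = 0.3850
P AND T = a·b on (0.5000, 0.1800) = 0.0900
P OR P = a + b − a·b on (0.5000, 0.5000) = 0.7500
(P AND T) AND (P OR P) = a·b on (0.0900, 0.7500) = 0.0675
(NOT Q OR T) AND ((P AND T) AND (P OR P)) = a·b on (0.3850, 0.0675) = 0.0260

0.026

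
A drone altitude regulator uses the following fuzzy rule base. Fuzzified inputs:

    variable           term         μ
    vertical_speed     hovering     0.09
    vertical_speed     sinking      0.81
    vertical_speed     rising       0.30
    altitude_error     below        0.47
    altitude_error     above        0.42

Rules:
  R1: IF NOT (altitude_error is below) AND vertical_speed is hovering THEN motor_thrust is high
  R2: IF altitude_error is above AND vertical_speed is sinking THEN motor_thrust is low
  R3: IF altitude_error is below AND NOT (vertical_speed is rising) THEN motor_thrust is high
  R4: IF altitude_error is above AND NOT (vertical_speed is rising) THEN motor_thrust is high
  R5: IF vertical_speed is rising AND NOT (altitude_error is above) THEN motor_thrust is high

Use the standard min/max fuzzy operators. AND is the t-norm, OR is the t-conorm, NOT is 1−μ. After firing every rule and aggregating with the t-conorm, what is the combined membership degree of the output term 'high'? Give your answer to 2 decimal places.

0.47

R1: ¬below=1−0.47=0.53, hovering=0.09; AND[min(a, b)] → w = 0.09
R2: above=0.42, sinking=0.81; AND[min(a, b)] → w = 0.42
R3: below=0.47, ¬rising=1−0.30=0.70; AND[min(a, b)] → w = 0.47
R4: above=0.42, ¬rising=1−0.30=0.70; AND[min(a, b)] → w = 0.42
R5: rising=0.30, ¬above=1−0.42=0.58; AND[min(a, b)] → w = 0.30
Rules with consequent 'high': {R1, R3, R4, R5} → strengths 0.09, 0.47, 0.42, 0.30
Aggregate via t-conorm [max(a, b)]: 0.47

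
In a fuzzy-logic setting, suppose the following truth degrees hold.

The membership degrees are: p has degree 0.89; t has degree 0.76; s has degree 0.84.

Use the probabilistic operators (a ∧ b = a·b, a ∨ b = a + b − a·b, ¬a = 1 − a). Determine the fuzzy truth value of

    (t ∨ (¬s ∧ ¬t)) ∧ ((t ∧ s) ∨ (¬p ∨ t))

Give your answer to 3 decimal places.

¬s = 1 − 0.8400 = 0.1600
¬t = 1 − 0.7600 = 0.2400
¬s ∧ ¬t = a·b on (0.1600, 0.2400) = 0.0384
t ∨ (¬s ∧ ¬t) = a + b − a·b on (0.7600, 0.0384) = 0.7692
t ∧ s = a·b on (0.7600, 0.8400) = 0.6384
¬p = 1 − 0.8900 = 0.1100
¬p ∨ t = a + b − a·b on (0.1100, 0.7600) = 0.7864
(t ∧ s) ∨ (¬p ∨ t) = a + b − a·b on (0.6384, 0.7864) = 0.9228
(t ∨ (¬s ∧ ¬t)) ∧ ((t ∧ s) ∨ (¬p ∨ t)) = a·b on (0.7692, 0.9228) = 0.7098

0.710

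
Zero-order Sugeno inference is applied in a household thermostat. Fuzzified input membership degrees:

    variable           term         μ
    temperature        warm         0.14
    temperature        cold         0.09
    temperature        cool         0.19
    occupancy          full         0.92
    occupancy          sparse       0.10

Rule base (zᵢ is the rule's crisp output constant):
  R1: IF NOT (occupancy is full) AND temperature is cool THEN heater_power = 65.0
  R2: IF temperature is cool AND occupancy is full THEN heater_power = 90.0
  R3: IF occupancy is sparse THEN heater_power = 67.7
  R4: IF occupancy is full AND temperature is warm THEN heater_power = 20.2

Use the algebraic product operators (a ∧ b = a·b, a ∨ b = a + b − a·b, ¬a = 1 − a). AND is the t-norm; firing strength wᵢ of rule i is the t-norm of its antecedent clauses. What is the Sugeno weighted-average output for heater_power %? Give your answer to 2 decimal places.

R1 (z=65.0): ¬full=1−0.92=0.08, cool=0.19; AND[a·b] → w = 0.0152
R2 (z=90.0): cool=0.19, full=0.92; AND[a·b] → w = 0.1748
R3 (z=67.7): sparse=0.10 → w = 0.1000
R4 (z=20.2): full=0.92, warm=0.14; AND[a·b] → w = 0.1288
Weighted average = (0.0152·65.0 + 0.1748·90.0 + 0.1000·67.7 + 0.1288·20.2) / (0.0152 + 0.1748 + 0.1000 + 0.1288)
  = 26.0918 / 0.4188 = 62.30

62.30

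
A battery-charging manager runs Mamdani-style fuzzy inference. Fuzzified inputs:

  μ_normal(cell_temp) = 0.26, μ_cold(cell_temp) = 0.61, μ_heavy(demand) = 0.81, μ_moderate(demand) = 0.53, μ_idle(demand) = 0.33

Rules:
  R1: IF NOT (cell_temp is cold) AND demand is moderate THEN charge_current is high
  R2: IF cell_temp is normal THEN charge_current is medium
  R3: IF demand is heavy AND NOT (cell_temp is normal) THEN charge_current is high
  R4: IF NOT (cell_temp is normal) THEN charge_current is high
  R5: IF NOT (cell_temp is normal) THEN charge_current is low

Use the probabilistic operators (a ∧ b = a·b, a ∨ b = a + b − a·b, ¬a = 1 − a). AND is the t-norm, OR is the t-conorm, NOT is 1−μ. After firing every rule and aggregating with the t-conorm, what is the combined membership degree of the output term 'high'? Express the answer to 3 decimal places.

R1: ¬cold=1−0.61=0.39, moderate=0.53; AND[a·b] → w = 0.2067
R2: normal=0.26 → w = 0.2600
R3: heavy=0.81, ¬normal=1−0.26=0.74; AND[a·b] → w = 0.5994
R4: ¬normal=1−0.26=0.74 → w = 0.7400
R5: ¬normal=1−0.26=0.74 → w = 0.7400
Rules with consequent 'high': {R1, R3, R4} → strengths 0.2067, 0.5994, 0.7400
Aggregate via t-conorm [a + b − a·b]: 0.9174

0.917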